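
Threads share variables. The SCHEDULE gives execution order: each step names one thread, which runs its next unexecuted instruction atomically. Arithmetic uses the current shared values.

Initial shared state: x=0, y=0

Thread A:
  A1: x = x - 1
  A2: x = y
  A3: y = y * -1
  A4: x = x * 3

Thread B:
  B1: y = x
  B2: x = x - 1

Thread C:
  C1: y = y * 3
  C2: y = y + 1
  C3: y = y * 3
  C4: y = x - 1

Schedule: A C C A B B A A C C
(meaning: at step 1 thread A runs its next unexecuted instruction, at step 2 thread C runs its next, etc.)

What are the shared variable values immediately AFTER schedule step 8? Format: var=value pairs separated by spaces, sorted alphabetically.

Answer: x=0 y=-1

Derivation:
Step 1: thread A executes A1 (x = x - 1). Shared: x=-1 y=0. PCs: A@1 B@0 C@0
Step 2: thread C executes C1 (y = y * 3). Shared: x=-1 y=0. PCs: A@1 B@0 C@1
Step 3: thread C executes C2 (y = y + 1). Shared: x=-1 y=1. PCs: A@1 B@0 C@2
Step 4: thread A executes A2 (x = y). Shared: x=1 y=1. PCs: A@2 B@0 C@2
Step 5: thread B executes B1 (y = x). Shared: x=1 y=1. PCs: A@2 B@1 C@2
Step 6: thread B executes B2 (x = x - 1). Shared: x=0 y=1. PCs: A@2 B@2 C@2
Step 7: thread A executes A3 (y = y * -1). Shared: x=0 y=-1. PCs: A@3 B@2 C@2
Step 8: thread A executes A4 (x = x * 3). Shared: x=0 y=-1. PCs: A@4 B@2 C@2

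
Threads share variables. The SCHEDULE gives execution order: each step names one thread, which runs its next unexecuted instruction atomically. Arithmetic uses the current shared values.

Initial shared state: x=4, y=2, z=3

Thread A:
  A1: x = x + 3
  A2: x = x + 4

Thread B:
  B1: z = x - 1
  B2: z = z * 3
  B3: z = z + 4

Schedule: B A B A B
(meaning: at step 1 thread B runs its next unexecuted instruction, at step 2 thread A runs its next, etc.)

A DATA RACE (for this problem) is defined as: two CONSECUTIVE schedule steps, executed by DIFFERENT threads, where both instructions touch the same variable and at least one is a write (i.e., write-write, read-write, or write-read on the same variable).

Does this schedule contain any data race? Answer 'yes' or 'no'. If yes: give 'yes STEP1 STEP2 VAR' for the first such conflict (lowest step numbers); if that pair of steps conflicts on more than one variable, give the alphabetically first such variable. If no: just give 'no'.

Answer: yes 1 2 x

Derivation:
Steps 1,2: B(z = x - 1) vs A(x = x + 3). RACE on x (R-W).
Steps 2,3: A(r=x,w=x) vs B(r=z,w=z). No conflict.
Steps 3,4: B(r=z,w=z) vs A(r=x,w=x). No conflict.
Steps 4,5: A(r=x,w=x) vs B(r=z,w=z). No conflict.
First conflict at steps 1,2.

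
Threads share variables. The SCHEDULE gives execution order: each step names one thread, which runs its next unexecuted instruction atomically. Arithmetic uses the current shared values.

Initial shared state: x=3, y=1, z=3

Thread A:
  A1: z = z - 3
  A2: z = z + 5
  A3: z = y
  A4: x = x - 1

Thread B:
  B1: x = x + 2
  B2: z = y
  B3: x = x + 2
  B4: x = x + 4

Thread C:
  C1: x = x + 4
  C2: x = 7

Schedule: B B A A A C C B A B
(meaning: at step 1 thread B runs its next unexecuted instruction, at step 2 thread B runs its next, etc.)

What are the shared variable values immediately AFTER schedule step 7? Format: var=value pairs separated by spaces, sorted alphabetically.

Answer: x=7 y=1 z=1

Derivation:
Step 1: thread B executes B1 (x = x + 2). Shared: x=5 y=1 z=3. PCs: A@0 B@1 C@0
Step 2: thread B executes B2 (z = y). Shared: x=5 y=1 z=1. PCs: A@0 B@2 C@0
Step 3: thread A executes A1 (z = z - 3). Shared: x=5 y=1 z=-2. PCs: A@1 B@2 C@0
Step 4: thread A executes A2 (z = z + 5). Shared: x=5 y=1 z=3. PCs: A@2 B@2 C@0
Step 5: thread A executes A3 (z = y). Shared: x=5 y=1 z=1. PCs: A@3 B@2 C@0
Step 6: thread C executes C1 (x = x + 4). Shared: x=9 y=1 z=1. PCs: A@3 B@2 C@1
Step 7: thread C executes C2 (x = 7). Shared: x=7 y=1 z=1. PCs: A@3 B@2 C@2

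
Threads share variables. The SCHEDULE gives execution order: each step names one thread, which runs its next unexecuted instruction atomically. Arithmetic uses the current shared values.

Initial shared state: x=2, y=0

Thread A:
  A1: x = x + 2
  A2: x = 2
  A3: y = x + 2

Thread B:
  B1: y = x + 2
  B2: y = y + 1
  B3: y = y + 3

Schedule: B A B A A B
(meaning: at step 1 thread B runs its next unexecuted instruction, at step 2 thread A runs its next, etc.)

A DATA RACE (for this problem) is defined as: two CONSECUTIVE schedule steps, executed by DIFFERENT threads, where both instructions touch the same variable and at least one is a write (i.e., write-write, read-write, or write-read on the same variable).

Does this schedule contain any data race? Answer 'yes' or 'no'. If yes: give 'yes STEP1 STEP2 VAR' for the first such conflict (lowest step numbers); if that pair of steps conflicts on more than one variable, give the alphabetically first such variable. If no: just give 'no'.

Answer: yes 1 2 x

Derivation:
Steps 1,2: B(y = x + 2) vs A(x = x + 2). RACE on x (R-W).
Steps 2,3: A(r=x,w=x) vs B(r=y,w=y). No conflict.
Steps 3,4: B(r=y,w=y) vs A(r=-,w=x). No conflict.
Steps 4,5: same thread (A). No race.
Steps 5,6: A(y = x + 2) vs B(y = y + 3). RACE on y (W-W).
First conflict at steps 1,2.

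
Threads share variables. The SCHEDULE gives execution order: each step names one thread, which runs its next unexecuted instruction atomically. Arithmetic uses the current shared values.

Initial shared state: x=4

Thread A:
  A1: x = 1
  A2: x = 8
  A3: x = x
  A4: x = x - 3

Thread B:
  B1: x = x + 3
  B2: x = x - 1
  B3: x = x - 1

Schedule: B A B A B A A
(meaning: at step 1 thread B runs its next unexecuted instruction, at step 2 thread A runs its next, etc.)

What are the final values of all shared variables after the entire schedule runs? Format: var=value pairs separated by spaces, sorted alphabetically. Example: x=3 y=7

Step 1: thread B executes B1 (x = x + 3). Shared: x=7. PCs: A@0 B@1
Step 2: thread A executes A1 (x = 1). Shared: x=1. PCs: A@1 B@1
Step 3: thread B executes B2 (x = x - 1). Shared: x=0. PCs: A@1 B@2
Step 4: thread A executes A2 (x = 8). Shared: x=8. PCs: A@2 B@2
Step 5: thread B executes B3 (x = x - 1). Shared: x=7. PCs: A@2 B@3
Step 6: thread A executes A3 (x = x). Shared: x=7. PCs: A@3 B@3
Step 7: thread A executes A4 (x = x - 3). Shared: x=4. PCs: A@4 B@3

Answer: x=4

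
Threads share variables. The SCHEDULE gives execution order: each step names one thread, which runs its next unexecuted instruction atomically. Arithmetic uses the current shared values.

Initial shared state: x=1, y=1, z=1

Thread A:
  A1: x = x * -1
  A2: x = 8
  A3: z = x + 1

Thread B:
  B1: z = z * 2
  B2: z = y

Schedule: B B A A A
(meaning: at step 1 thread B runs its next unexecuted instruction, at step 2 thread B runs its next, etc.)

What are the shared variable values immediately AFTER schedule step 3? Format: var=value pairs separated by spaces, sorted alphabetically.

Answer: x=-1 y=1 z=1

Derivation:
Step 1: thread B executes B1 (z = z * 2). Shared: x=1 y=1 z=2. PCs: A@0 B@1
Step 2: thread B executes B2 (z = y). Shared: x=1 y=1 z=1. PCs: A@0 B@2
Step 3: thread A executes A1 (x = x * -1). Shared: x=-1 y=1 z=1. PCs: A@1 B@2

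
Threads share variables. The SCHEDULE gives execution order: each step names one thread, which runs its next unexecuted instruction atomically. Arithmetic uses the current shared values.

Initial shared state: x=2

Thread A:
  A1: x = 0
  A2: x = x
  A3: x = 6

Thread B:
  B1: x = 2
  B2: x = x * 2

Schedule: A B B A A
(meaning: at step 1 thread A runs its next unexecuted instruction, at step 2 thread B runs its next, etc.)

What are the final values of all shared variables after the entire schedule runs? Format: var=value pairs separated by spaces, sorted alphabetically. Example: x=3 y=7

Step 1: thread A executes A1 (x = 0). Shared: x=0. PCs: A@1 B@0
Step 2: thread B executes B1 (x = 2). Shared: x=2. PCs: A@1 B@1
Step 3: thread B executes B2 (x = x * 2). Shared: x=4. PCs: A@1 B@2
Step 4: thread A executes A2 (x = x). Shared: x=4. PCs: A@2 B@2
Step 5: thread A executes A3 (x = 6). Shared: x=6. PCs: A@3 B@2

Answer: x=6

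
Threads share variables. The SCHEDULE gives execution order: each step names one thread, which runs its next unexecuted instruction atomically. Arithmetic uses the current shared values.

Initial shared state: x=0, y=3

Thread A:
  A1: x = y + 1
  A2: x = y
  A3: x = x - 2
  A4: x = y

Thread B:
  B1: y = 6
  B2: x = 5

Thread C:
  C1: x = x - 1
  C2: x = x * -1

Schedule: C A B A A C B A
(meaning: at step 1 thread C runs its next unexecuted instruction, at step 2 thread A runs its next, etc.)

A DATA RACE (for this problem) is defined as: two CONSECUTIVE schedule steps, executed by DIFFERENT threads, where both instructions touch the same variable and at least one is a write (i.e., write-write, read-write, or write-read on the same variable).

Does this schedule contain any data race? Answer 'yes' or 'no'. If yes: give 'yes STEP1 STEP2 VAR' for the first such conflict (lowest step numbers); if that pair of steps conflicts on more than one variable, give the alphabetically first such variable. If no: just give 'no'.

Steps 1,2: C(x = x - 1) vs A(x = y + 1). RACE on x (W-W).
Steps 2,3: A(x = y + 1) vs B(y = 6). RACE on y (R-W).
Steps 3,4: B(y = 6) vs A(x = y). RACE on y (W-R).
Steps 4,5: same thread (A). No race.
Steps 5,6: A(x = x - 2) vs C(x = x * -1). RACE on x (W-W).
Steps 6,7: C(x = x * -1) vs B(x = 5). RACE on x (W-W).
Steps 7,8: B(x = 5) vs A(x = y). RACE on x (W-W).
First conflict at steps 1,2.

Answer: yes 1 2 x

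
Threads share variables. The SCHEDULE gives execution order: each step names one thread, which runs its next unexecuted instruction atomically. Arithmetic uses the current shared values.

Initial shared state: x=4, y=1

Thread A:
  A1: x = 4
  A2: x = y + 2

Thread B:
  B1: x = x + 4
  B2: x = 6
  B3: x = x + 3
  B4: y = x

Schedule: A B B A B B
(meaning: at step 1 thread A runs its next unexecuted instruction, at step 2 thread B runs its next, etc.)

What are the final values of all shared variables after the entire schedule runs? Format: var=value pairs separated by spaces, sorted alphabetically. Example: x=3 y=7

Answer: x=6 y=6

Derivation:
Step 1: thread A executes A1 (x = 4). Shared: x=4 y=1. PCs: A@1 B@0
Step 2: thread B executes B1 (x = x + 4). Shared: x=8 y=1. PCs: A@1 B@1
Step 3: thread B executes B2 (x = 6). Shared: x=6 y=1. PCs: A@1 B@2
Step 4: thread A executes A2 (x = y + 2). Shared: x=3 y=1. PCs: A@2 B@2
Step 5: thread B executes B3 (x = x + 3). Shared: x=6 y=1. PCs: A@2 B@3
Step 6: thread B executes B4 (y = x). Shared: x=6 y=6. PCs: A@2 B@4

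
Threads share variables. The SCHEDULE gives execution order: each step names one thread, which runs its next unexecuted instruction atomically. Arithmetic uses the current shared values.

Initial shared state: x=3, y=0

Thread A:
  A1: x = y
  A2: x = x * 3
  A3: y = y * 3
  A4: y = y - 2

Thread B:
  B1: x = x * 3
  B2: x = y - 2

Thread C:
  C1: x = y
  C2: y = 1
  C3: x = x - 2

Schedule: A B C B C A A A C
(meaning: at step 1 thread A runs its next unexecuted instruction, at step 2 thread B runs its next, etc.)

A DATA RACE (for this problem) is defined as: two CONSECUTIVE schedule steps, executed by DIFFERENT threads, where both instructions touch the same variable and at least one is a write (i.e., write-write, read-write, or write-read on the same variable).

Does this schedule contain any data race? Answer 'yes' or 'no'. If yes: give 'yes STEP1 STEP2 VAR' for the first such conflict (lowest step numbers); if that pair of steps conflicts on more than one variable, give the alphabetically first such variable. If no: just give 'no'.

Steps 1,2: A(x = y) vs B(x = x * 3). RACE on x (W-W).
Steps 2,3: B(x = x * 3) vs C(x = y). RACE on x (W-W).
Steps 3,4: C(x = y) vs B(x = y - 2). RACE on x (W-W).
Steps 4,5: B(x = y - 2) vs C(y = 1). RACE on y (R-W).
Steps 5,6: C(r=-,w=y) vs A(r=x,w=x). No conflict.
Steps 6,7: same thread (A). No race.
Steps 7,8: same thread (A). No race.
Steps 8,9: A(r=y,w=y) vs C(r=x,w=x). No conflict.
First conflict at steps 1,2.

Answer: yes 1 2 x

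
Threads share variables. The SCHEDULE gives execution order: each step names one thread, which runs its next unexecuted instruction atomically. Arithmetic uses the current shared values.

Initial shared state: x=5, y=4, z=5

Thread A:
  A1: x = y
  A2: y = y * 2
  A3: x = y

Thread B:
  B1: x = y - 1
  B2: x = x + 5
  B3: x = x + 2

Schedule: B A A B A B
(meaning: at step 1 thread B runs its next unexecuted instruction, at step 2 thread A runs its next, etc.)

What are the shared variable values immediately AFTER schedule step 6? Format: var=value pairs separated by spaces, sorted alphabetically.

Answer: x=10 y=8 z=5

Derivation:
Step 1: thread B executes B1 (x = y - 1). Shared: x=3 y=4 z=5. PCs: A@0 B@1
Step 2: thread A executes A1 (x = y). Shared: x=4 y=4 z=5. PCs: A@1 B@1
Step 3: thread A executes A2 (y = y * 2). Shared: x=4 y=8 z=5. PCs: A@2 B@1
Step 4: thread B executes B2 (x = x + 5). Shared: x=9 y=8 z=5. PCs: A@2 B@2
Step 5: thread A executes A3 (x = y). Shared: x=8 y=8 z=5. PCs: A@3 B@2
Step 6: thread B executes B3 (x = x + 2). Shared: x=10 y=8 z=5. PCs: A@3 B@3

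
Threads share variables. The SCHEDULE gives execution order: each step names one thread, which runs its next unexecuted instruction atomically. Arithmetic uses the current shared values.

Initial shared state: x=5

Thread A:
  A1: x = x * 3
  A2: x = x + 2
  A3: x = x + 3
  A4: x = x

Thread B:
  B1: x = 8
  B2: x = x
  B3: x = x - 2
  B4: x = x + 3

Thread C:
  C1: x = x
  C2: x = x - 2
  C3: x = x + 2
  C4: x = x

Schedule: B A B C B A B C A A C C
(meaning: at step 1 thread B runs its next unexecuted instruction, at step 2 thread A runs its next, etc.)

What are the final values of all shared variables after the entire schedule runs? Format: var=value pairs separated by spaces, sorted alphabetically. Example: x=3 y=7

Answer: x=30

Derivation:
Step 1: thread B executes B1 (x = 8). Shared: x=8. PCs: A@0 B@1 C@0
Step 2: thread A executes A1 (x = x * 3). Shared: x=24. PCs: A@1 B@1 C@0
Step 3: thread B executes B2 (x = x). Shared: x=24. PCs: A@1 B@2 C@0
Step 4: thread C executes C1 (x = x). Shared: x=24. PCs: A@1 B@2 C@1
Step 5: thread B executes B3 (x = x - 2). Shared: x=22. PCs: A@1 B@3 C@1
Step 6: thread A executes A2 (x = x + 2). Shared: x=24. PCs: A@2 B@3 C@1
Step 7: thread B executes B4 (x = x + 3). Shared: x=27. PCs: A@2 B@4 C@1
Step 8: thread C executes C2 (x = x - 2). Shared: x=25. PCs: A@2 B@4 C@2
Step 9: thread A executes A3 (x = x + 3). Shared: x=28. PCs: A@3 B@4 C@2
Step 10: thread A executes A4 (x = x). Shared: x=28. PCs: A@4 B@4 C@2
Step 11: thread C executes C3 (x = x + 2). Shared: x=30. PCs: A@4 B@4 C@3
Step 12: thread C executes C4 (x = x). Shared: x=30. PCs: A@4 B@4 C@4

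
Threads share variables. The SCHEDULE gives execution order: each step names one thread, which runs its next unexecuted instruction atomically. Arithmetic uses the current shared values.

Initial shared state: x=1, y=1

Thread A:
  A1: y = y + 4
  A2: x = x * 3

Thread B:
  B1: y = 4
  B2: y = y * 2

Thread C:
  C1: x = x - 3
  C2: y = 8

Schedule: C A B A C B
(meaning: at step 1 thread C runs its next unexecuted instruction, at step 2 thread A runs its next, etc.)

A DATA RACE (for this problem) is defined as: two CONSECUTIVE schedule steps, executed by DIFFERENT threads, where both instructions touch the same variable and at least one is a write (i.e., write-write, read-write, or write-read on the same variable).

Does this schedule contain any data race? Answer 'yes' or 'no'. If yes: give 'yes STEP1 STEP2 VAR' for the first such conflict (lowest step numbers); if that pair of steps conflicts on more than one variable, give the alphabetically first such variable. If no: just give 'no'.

Answer: yes 2 3 y

Derivation:
Steps 1,2: C(r=x,w=x) vs A(r=y,w=y). No conflict.
Steps 2,3: A(y = y + 4) vs B(y = 4). RACE on y (W-W).
Steps 3,4: B(r=-,w=y) vs A(r=x,w=x). No conflict.
Steps 4,5: A(r=x,w=x) vs C(r=-,w=y). No conflict.
Steps 5,6: C(y = 8) vs B(y = y * 2). RACE on y (W-W).
First conflict at steps 2,3.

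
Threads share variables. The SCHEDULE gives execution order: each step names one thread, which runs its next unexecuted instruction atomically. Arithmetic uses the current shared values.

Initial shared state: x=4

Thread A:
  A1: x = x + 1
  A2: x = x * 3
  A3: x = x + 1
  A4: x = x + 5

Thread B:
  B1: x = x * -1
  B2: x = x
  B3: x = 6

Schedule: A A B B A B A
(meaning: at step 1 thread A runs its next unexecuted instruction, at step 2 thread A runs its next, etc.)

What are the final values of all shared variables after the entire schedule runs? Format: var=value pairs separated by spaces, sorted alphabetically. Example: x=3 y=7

Step 1: thread A executes A1 (x = x + 1). Shared: x=5. PCs: A@1 B@0
Step 2: thread A executes A2 (x = x * 3). Shared: x=15. PCs: A@2 B@0
Step 3: thread B executes B1 (x = x * -1). Shared: x=-15. PCs: A@2 B@1
Step 4: thread B executes B2 (x = x). Shared: x=-15. PCs: A@2 B@2
Step 5: thread A executes A3 (x = x + 1). Shared: x=-14. PCs: A@3 B@2
Step 6: thread B executes B3 (x = 6). Shared: x=6. PCs: A@3 B@3
Step 7: thread A executes A4 (x = x + 5). Shared: x=11. PCs: A@4 B@3

Answer: x=11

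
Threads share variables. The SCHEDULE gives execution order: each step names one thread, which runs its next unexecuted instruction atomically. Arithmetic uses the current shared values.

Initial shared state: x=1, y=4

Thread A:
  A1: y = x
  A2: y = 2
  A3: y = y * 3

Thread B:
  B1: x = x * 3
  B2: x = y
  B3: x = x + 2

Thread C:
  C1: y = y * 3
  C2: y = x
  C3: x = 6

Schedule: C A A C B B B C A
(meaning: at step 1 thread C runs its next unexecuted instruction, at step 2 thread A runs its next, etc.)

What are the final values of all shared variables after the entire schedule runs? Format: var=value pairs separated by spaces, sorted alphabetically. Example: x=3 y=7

Answer: x=6 y=3

Derivation:
Step 1: thread C executes C1 (y = y * 3). Shared: x=1 y=12. PCs: A@0 B@0 C@1
Step 2: thread A executes A1 (y = x). Shared: x=1 y=1. PCs: A@1 B@0 C@1
Step 3: thread A executes A2 (y = 2). Shared: x=1 y=2. PCs: A@2 B@0 C@1
Step 4: thread C executes C2 (y = x). Shared: x=1 y=1. PCs: A@2 B@0 C@2
Step 5: thread B executes B1 (x = x * 3). Shared: x=3 y=1. PCs: A@2 B@1 C@2
Step 6: thread B executes B2 (x = y). Shared: x=1 y=1. PCs: A@2 B@2 C@2
Step 7: thread B executes B3 (x = x + 2). Shared: x=3 y=1. PCs: A@2 B@3 C@2
Step 8: thread C executes C3 (x = 6). Shared: x=6 y=1. PCs: A@2 B@3 C@3
Step 9: thread A executes A3 (y = y * 3). Shared: x=6 y=3. PCs: A@3 B@3 C@3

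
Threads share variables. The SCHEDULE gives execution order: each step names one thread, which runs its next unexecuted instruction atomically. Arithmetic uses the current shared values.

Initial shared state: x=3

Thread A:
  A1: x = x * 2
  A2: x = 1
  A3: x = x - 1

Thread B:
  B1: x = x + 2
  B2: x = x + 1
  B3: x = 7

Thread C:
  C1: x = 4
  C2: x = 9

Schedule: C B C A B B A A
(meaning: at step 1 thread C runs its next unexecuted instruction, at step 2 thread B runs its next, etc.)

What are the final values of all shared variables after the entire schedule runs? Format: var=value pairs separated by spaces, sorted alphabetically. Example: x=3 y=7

Answer: x=0

Derivation:
Step 1: thread C executes C1 (x = 4). Shared: x=4. PCs: A@0 B@0 C@1
Step 2: thread B executes B1 (x = x + 2). Shared: x=6. PCs: A@0 B@1 C@1
Step 3: thread C executes C2 (x = 9). Shared: x=9. PCs: A@0 B@1 C@2
Step 4: thread A executes A1 (x = x * 2). Shared: x=18. PCs: A@1 B@1 C@2
Step 5: thread B executes B2 (x = x + 1). Shared: x=19. PCs: A@1 B@2 C@2
Step 6: thread B executes B3 (x = 7). Shared: x=7. PCs: A@1 B@3 C@2
Step 7: thread A executes A2 (x = 1). Shared: x=1. PCs: A@2 B@3 C@2
Step 8: thread A executes A3 (x = x - 1). Shared: x=0. PCs: A@3 B@3 C@2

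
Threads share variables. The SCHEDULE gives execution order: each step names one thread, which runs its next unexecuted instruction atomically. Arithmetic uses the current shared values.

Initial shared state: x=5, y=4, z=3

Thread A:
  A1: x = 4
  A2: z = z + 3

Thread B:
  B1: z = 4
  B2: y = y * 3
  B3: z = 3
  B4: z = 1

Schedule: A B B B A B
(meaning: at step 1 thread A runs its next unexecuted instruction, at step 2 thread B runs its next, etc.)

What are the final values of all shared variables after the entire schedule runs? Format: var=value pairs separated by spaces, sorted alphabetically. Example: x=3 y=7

Step 1: thread A executes A1 (x = 4). Shared: x=4 y=4 z=3. PCs: A@1 B@0
Step 2: thread B executes B1 (z = 4). Shared: x=4 y=4 z=4. PCs: A@1 B@1
Step 3: thread B executes B2 (y = y * 3). Shared: x=4 y=12 z=4. PCs: A@1 B@2
Step 4: thread B executes B3 (z = 3). Shared: x=4 y=12 z=3. PCs: A@1 B@3
Step 5: thread A executes A2 (z = z + 3). Shared: x=4 y=12 z=6. PCs: A@2 B@3
Step 6: thread B executes B4 (z = 1). Shared: x=4 y=12 z=1. PCs: A@2 B@4

Answer: x=4 y=12 z=1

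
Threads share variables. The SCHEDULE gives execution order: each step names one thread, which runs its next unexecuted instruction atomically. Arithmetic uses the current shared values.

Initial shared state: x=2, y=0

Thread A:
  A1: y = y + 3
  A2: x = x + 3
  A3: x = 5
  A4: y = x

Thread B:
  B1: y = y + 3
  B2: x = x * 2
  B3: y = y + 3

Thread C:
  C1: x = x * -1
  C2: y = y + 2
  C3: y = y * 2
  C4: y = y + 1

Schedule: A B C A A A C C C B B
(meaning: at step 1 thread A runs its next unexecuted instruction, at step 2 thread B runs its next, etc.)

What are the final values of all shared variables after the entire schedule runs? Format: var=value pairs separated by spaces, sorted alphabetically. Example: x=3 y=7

Answer: x=10 y=18

Derivation:
Step 1: thread A executes A1 (y = y + 3). Shared: x=2 y=3. PCs: A@1 B@0 C@0
Step 2: thread B executes B1 (y = y + 3). Shared: x=2 y=6. PCs: A@1 B@1 C@0
Step 3: thread C executes C1 (x = x * -1). Shared: x=-2 y=6. PCs: A@1 B@1 C@1
Step 4: thread A executes A2 (x = x + 3). Shared: x=1 y=6. PCs: A@2 B@1 C@1
Step 5: thread A executes A3 (x = 5). Shared: x=5 y=6. PCs: A@3 B@1 C@1
Step 6: thread A executes A4 (y = x). Shared: x=5 y=5. PCs: A@4 B@1 C@1
Step 7: thread C executes C2 (y = y + 2). Shared: x=5 y=7. PCs: A@4 B@1 C@2
Step 8: thread C executes C3 (y = y * 2). Shared: x=5 y=14. PCs: A@4 B@1 C@3
Step 9: thread C executes C4 (y = y + 1). Shared: x=5 y=15. PCs: A@4 B@1 C@4
Step 10: thread B executes B2 (x = x * 2). Shared: x=10 y=15. PCs: A@4 B@2 C@4
Step 11: thread B executes B3 (y = y + 3). Shared: x=10 y=18. PCs: A@4 B@3 C@4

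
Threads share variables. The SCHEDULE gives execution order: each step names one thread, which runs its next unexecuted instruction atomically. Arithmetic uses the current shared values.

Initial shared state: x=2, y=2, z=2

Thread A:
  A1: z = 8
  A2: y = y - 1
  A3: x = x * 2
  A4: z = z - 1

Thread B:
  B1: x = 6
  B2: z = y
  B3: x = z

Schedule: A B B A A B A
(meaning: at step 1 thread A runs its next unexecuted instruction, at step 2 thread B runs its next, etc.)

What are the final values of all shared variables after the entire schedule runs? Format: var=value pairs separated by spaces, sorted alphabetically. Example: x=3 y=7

Answer: x=2 y=1 z=1

Derivation:
Step 1: thread A executes A1 (z = 8). Shared: x=2 y=2 z=8. PCs: A@1 B@0
Step 2: thread B executes B1 (x = 6). Shared: x=6 y=2 z=8. PCs: A@1 B@1
Step 3: thread B executes B2 (z = y). Shared: x=6 y=2 z=2. PCs: A@1 B@2
Step 4: thread A executes A2 (y = y - 1). Shared: x=6 y=1 z=2. PCs: A@2 B@2
Step 5: thread A executes A3 (x = x * 2). Shared: x=12 y=1 z=2. PCs: A@3 B@2
Step 6: thread B executes B3 (x = z). Shared: x=2 y=1 z=2. PCs: A@3 B@3
Step 7: thread A executes A4 (z = z - 1). Shared: x=2 y=1 z=1. PCs: A@4 B@3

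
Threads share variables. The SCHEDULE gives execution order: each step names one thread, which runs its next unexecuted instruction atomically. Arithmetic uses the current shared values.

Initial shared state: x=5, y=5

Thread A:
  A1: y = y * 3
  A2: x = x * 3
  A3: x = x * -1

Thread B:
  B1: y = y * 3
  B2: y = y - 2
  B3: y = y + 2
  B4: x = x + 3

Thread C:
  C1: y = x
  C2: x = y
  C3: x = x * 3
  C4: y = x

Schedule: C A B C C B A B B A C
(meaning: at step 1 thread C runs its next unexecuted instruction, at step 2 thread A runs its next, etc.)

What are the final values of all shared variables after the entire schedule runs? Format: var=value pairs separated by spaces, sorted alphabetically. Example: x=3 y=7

Step 1: thread C executes C1 (y = x). Shared: x=5 y=5. PCs: A@0 B@0 C@1
Step 2: thread A executes A1 (y = y * 3). Shared: x=5 y=15. PCs: A@1 B@0 C@1
Step 3: thread B executes B1 (y = y * 3). Shared: x=5 y=45. PCs: A@1 B@1 C@1
Step 4: thread C executes C2 (x = y). Shared: x=45 y=45. PCs: A@1 B@1 C@2
Step 5: thread C executes C3 (x = x * 3). Shared: x=135 y=45. PCs: A@1 B@1 C@3
Step 6: thread B executes B2 (y = y - 2). Shared: x=135 y=43. PCs: A@1 B@2 C@3
Step 7: thread A executes A2 (x = x * 3). Shared: x=405 y=43. PCs: A@2 B@2 C@3
Step 8: thread B executes B3 (y = y + 2). Shared: x=405 y=45. PCs: A@2 B@3 C@3
Step 9: thread B executes B4 (x = x + 3). Shared: x=408 y=45. PCs: A@2 B@4 C@3
Step 10: thread A executes A3 (x = x * -1). Shared: x=-408 y=45. PCs: A@3 B@4 C@3
Step 11: thread C executes C4 (y = x). Shared: x=-408 y=-408. PCs: A@3 B@4 C@4

Answer: x=-408 y=-408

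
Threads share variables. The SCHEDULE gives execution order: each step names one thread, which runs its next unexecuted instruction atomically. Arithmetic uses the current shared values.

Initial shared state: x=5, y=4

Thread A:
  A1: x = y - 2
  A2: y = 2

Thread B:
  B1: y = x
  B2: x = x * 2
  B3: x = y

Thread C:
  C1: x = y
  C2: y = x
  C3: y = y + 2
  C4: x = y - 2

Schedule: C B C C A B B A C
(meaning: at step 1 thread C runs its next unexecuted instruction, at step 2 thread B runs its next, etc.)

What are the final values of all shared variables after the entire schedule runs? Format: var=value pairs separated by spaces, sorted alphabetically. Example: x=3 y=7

Step 1: thread C executes C1 (x = y). Shared: x=4 y=4. PCs: A@0 B@0 C@1
Step 2: thread B executes B1 (y = x). Shared: x=4 y=4. PCs: A@0 B@1 C@1
Step 3: thread C executes C2 (y = x). Shared: x=4 y=4. PCs: A@0 B@1 C@2
Step 4: thread C executes C3 (y = y + 2). Shared: x=4 y=6. PCs: A@0 B@1 C@3
Step 5: thread A executes A1 (x = y - 2). Shared: x=4 y=6. PCs: A@1 B@1 C@3
Step 6: thread B executes B2 (x = x * 2). Shared: x=8 y=6. PCs: A@1 B@2 C@3
Step 7: thread B executes B3 (x = y). Shared: x=6 y=6. PCs: A@1 B@3 C@3
Step 8: thread A executes A2 (y = 2). Shared: x=6 y=2. PCs: A@2 B@3 C@3
Step 9: thread C executes C4 (x = y - 2). Shared: x=0 y=2. PCs: A@2 B@3 C@4

Answer: x=0 y=2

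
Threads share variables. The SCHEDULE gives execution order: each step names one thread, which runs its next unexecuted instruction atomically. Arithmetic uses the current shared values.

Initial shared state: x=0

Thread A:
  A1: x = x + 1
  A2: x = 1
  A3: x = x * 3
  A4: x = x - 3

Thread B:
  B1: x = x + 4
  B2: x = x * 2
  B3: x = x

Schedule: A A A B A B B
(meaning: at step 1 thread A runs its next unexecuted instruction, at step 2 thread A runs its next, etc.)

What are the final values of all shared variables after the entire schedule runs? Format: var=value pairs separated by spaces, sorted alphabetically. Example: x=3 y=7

Answer: x=8

Derivation:
Step 1: thread A executes A1 (x = x + 1). Shared: x=1. PCs: A@1 B@0
Step 2: thread A executes A2 (x = 1). Shared: x=1. PCs: A@2 B@0
Step 3: thread A executes A3 (x = x * 3). Shared: x=3. PCs: A@3 B@0
Step 4: thread B executes B1 (x = x + 4). Shared: x=7. PCs: A@3 B@1
Step 5: thread A executes A4 (x = x - 3). Shared: x=4. PCs: A@4 B@1
Step 6: thread B executes B2 (x = x * 2). Shared: x=8. PCs: A@4 B@2
Step 7: thread B executes B3 (x = x). Shared: x=8. PCs: A@4 B@3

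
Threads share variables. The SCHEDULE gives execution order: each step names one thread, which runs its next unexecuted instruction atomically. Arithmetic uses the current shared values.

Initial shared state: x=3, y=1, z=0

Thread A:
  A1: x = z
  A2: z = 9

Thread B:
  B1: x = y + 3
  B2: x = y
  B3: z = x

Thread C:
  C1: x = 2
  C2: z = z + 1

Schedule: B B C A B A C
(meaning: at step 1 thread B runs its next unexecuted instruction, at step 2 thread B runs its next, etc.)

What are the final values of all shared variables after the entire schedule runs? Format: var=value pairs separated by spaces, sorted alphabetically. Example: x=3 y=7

Answer: x=0 y=1 z=10

Derivation:
Step 1: thread B executes B1 (x = y + 3). Shared: x=4 y=1 z=0. PCs: A@0 B@1 C@0
Step 2: thread B executes B2 (x = y). Shared: x=1 y=1 z=0. PCs: A@0 B@2 C@0
Step 3: thread C executes C1 (x = 2). Shared: x=2 y=1 z=0. PCs: A@0 B@2 C@1
Step 4: thread A executes A1 (x = z). Shared: x=0 y=1 z=0. PCs: A@1 B@2 C@1
Step 5: thread B executes B3 (z = x). Shared: x=0 y=1 z=0. PCs: A@1 B@3 C@1
Step 6: thread A executes A2 (z = 9). Shared: x=0 y=1 z=9. PCs: A@2 B@3 C@1
Step 7: thread C executes C2 (z = z + 1). Shared: x=0 y=1 z=10. PCs: A@2 B@3 C@2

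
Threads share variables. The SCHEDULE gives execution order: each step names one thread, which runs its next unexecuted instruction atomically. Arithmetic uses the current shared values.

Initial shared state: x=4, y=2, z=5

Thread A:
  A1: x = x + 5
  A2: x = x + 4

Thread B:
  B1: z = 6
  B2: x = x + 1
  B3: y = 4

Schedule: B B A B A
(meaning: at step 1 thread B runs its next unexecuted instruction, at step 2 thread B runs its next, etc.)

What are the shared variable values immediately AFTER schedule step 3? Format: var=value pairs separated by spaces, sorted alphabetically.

Answer: x=10 y=2 z=6

Derivation:
Step 1: thread B executes B1 (z = 6). Shared: x=4 y=2 z=6. PCs: A@0 B@1
Step 2: thread B executes B2 (x = x + 1). Shared: x=5 y=2 z=6. PCs: A@0 B@2
Step 3: thread A executes A1 (x = x + 5). Shared: x=10 y=2 z=6. PCs: A@1 B@2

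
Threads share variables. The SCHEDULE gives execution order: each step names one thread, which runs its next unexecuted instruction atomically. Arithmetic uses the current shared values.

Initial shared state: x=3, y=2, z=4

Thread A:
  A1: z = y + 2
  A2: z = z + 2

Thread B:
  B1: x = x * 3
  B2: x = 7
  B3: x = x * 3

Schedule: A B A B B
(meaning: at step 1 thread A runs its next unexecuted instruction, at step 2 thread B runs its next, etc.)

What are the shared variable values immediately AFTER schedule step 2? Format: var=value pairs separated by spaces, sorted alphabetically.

Answer: x=9 y=2 z=4

Derivation:
Step 1: thread A executes A1 (z = y + 2). Shared: x=3 y=2 z=4. PCs: A@1 B@0
Step 2: thread B executes B1 (x = x * 3). Shared: x=9 y=2 z=4. PCs: A@1 B@1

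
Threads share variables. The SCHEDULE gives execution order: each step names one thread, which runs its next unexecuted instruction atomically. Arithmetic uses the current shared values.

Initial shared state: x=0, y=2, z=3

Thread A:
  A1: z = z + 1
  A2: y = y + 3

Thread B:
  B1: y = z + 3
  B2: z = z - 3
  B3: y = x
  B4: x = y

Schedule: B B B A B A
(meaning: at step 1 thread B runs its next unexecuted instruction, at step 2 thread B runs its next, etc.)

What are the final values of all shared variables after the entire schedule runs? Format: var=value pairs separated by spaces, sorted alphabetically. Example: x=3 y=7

Step 1: thread B executes B1 (y = z + 3). Shared: x=0 y=6 z=3. PCs: A@0 B@1
Step 2: thread B executes B2 (z = z - 3). Shared: x=0 y=6 z=0. PCs: A@0 B@2
Step 3: thread B executes B3 (y = x). Shared: x=0 y=0 z=0. PCs: A@0 B@3
Step 4: thread A executes A1 (z = z + 1). Shared: x=0 y=0 z=1. PCs: A@1 B@3
Step 5: thread B executes B4 (x = y). Shared: x=0 y=0 z=1. PCs: A@1 B@4
Step 6: thread A executes A2 (y = y + 3). Shared: x=0 y=3 z=1. PCs: A@2 B@4

Answer: x=0 y=3 z=1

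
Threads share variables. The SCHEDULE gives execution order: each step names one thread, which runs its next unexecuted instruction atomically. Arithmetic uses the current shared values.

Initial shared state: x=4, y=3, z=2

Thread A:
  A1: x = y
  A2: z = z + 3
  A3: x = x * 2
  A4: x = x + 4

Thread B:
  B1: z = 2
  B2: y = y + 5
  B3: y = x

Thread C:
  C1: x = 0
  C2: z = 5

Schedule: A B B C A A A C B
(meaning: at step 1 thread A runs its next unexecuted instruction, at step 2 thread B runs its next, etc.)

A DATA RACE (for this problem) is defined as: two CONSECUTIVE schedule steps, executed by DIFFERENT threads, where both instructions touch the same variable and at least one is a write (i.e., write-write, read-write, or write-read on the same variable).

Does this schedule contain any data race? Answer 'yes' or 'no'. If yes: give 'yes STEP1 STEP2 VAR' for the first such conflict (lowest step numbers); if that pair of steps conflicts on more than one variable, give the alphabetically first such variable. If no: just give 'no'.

Answer: no

Derivation:
Steps 1,2: A(r=y,w=x) vs B(r=-,w=z). No conflict.
Steps 2,3: same thread (B). No race.
Steps 3,4: B(r=y,w=y) vs C(r=-,w=x). No conflict.
Steps 4,5: C(r=-,w=x) vs A(r=z,w=z). No conflict.
Steps 5,6: same thread (A). No race.
Steps 6,7: same thread (A). No race.
Steps 7,8: A(r=x,w=x) vs C(r=-,w=z). No conflict.
Steps 8,9: C(r=-,w=z) vs B(r=x,w=y). No conflict.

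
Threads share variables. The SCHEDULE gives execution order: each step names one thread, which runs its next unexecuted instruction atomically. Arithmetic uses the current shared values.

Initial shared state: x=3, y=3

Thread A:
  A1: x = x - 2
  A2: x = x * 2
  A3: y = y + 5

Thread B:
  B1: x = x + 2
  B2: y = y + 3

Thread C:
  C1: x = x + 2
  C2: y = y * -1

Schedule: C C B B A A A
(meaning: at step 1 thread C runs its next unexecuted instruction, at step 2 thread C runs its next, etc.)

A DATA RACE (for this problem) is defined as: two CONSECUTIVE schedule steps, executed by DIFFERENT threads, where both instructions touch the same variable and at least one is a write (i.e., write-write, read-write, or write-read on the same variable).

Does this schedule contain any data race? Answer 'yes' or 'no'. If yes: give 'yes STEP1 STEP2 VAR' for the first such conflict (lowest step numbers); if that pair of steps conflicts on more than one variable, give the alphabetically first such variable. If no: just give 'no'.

Steps 1,2: same thread (C). No race.
Steps 2,3: C(r=y,w=y) vs B(r=x,w=x). No conflict.
Steps 3,4: same thread (B). No race.
Steps 4,5: B(r=y,w=y) vs A(r=x,w=x). No conflict.
Steps 5,6: same thread (A). No race.
Steps 6,7: same thread (A). No race.

Answer: no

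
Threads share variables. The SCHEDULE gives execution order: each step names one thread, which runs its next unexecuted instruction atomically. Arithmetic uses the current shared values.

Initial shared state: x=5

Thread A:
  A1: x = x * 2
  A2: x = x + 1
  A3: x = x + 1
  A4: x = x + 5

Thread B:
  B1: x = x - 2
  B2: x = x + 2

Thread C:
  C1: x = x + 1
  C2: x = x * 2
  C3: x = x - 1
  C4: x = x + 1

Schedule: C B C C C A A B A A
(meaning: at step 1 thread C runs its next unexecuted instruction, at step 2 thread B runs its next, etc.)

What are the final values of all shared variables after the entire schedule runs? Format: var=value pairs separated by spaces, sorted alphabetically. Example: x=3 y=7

Answer: x=25

Derivation:
Step 1: thread C executes C1 (x = x + 1). Shared: x=6. PCs: A@0 B@0 C@1
Step 2: thread B executes B1 (x = x - 2). Shared: x=4. PCs: A@0 B@1 C@1
Step 3: thread C executes C2 (x = x * 2). Shared: x=8. PCs: A@0 B@1 C@2
Step 4: thread C executes C3 (x = x - 1). Shared: x=7. PCs: A@0 B@1 C@3
Step 5: thread C executes C4 (x = x + 1). Shared: x=8. PCs: A@0 B@1 C@4
Step 6: thread A executes A1 (x = x * 2). Shared: x=16. PCs: A@1 B@1 C@4
Step 7: thread A executes A2 (x = x + 1). Shared: x=17. PCs: A@2 B@1 C@4
Step 8: thread B executes B2 (x = x + 2). Shared: x=19. PCs: A@2 B@2 C@4
Step 9: thread A executes A3 (x = x + 1). Shared: x=20. PCs: A@3 B@2 C@4
Step 10: thread A executes A4 (x = x + 5). Shared: x=25. PCs: A@4 B@2 C@4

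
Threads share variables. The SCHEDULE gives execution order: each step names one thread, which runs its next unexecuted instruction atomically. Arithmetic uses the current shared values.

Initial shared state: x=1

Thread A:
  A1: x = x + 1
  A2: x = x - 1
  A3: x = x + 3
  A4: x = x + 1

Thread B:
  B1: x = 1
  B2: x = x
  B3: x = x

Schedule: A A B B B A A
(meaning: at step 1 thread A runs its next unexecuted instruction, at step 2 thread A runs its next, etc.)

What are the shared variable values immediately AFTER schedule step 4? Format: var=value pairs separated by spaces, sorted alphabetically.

Step 1: thread A executes A1 (x = x + 1). Shared: x=2. PCs: A@1 B@0
Step 2: thread A executes A2 (x = x - 1). Shared: x=1. PCs: A@2 B@0
Step 3: thread B executes B1 (x = 1). Shared: x=1. PCs: A@2 B@1
Step 4: thread B executes B2 (x = x). Shared: x=1. PCs: A@2 B@2

Answer: x=1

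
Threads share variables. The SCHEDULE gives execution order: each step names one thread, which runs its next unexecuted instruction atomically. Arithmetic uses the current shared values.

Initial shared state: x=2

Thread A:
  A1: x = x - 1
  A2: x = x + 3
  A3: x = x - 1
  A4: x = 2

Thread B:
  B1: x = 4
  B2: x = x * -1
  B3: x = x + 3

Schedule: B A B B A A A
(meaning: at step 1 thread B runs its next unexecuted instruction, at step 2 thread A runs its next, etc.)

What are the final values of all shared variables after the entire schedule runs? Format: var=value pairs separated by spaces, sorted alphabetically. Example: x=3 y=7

Answer: x=2

Derivation:
Step 1: thread B executes B1 (x = 4). Shared: x=4. PCs: A@0 B@1
Step 2: thread A executes A1 (x = x - 1). Shared: x=3. PCs: A@1 B@1
Step 3: thread B executes B2 (x = x * -1). Shared: x=-3. PCs: A@1 B@2
Step 4: thread B executes B3 (x = x + 3). Shared: x=0. PCs: A@1 B@3
Step 5: thread A executes A2 (x = x + 3). Shared: x=3. PCs: A@2 B@3
Step 6: thread A executes A3 (x = x - 1). Shared: x=2. PCs: A@3 B@3
Step 7: thread A executes A4 (x = 2). Shared: x=2. PCs: A@4 B@3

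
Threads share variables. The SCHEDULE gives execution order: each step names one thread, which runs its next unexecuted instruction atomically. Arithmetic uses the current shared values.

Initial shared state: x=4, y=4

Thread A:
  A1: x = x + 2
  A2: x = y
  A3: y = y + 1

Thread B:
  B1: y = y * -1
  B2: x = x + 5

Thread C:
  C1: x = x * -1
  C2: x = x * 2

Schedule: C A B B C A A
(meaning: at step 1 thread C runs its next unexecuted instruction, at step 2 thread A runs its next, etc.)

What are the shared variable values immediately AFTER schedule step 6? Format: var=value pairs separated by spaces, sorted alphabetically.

Step 1: thread C executes C1 (x = x * -1). Shared: x=-4 y=4. PCs: A@0 B@0 C@1
Step 2: thread A executes A1 (x = x + 2). Shared: x=-2 y=4. PCs: A@1 B@0 C@1
Step 3: thread B executes B1 (y = y * -1). Shared: x=-2 y=-4. PCs: A@1 B@1 C@1
Step 4: thread B executes B2 (x = x + 5). Shared: x=3 y=-4. PCs: A@1 B@2 C@1
Step 5: thread C executes C2 (x = x * 2). Shared: x=6 y=-4. PCs: A@1 B@2 C@2
Step 6: thread A executes A2 (x = y). Shared: x=-4 y=-4. PCs: A@2 B@2 C@2

Answer: x=-4 y=-4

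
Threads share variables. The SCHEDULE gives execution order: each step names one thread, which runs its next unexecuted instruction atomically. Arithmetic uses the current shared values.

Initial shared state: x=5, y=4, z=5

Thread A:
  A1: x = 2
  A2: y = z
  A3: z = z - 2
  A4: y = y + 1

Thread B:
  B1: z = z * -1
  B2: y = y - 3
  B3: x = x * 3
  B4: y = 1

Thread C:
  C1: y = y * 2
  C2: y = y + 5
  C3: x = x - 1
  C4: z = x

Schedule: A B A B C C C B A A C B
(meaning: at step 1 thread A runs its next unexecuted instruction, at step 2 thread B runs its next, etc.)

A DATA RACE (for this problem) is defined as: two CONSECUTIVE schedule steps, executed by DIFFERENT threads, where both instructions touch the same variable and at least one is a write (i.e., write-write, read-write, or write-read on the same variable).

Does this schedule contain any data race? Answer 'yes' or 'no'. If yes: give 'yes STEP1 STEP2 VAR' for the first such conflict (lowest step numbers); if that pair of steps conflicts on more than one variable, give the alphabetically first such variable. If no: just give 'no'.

Steps 1,2: A(r=-,w=x) vs B(r=z,w=z). No conflict.
Steps 2,3: B(z = z * -1) vs A(y = z). RACE on z (W-R).
Steps 3,4: A(y = z) vs B(y = y - 3). RACE on y (W-W).
Steps 4,5: B(y = y - 3) vs C(y = y * 2). RACE on y (W-W).
Steps 5,6: same thread (C). No race.
Steps 6,7: same thread (C). No race.
Steps 7,8: C(x = x - 1) vs B(x = x * 3). RACE on x (W-W).
Steps 8,9: B(r=x,w=x) vs A(r=z,w=z). No conflict.
Steps 9,10: same thread (A). No race.
Steps 10,11: A(r=y,w=y) vs C(r=x,w=z). No conflict.
Steps 11,12: C(r=x,w=z) vs B(r=-,w=y). No conflict.
First conflict at steps 2,3.

Answer: yes 2 3 z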